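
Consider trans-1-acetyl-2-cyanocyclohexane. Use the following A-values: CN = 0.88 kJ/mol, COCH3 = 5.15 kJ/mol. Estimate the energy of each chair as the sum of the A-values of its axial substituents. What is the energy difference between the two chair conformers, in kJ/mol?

C1 and C2 have opposite parity, so for the trans isomer the two substituents are e,e in one chair and a,a in the other.
Chair I (cyano axial, acetyl axial): E = 6.03 kJ/mol.
Chair II (cyano equatorial, acetyl equatorial): E = 0.00 kJ/mol.
ΔE = 6.03 − 0.00 = 6.03 kJ/mol; chair II is more stable.

6.03 kJ/mol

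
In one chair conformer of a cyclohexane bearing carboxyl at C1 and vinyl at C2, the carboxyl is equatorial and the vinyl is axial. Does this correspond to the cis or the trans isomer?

cis

C1 and C2 have opposite parity, so their axial bonds point in opposite directions.
With opposite-parity carbons, two substituents on the same face are one axial and one equatorial; opposite faces give both axial or both equatorial.
Here the groups are equatorial/axial → same face → cis.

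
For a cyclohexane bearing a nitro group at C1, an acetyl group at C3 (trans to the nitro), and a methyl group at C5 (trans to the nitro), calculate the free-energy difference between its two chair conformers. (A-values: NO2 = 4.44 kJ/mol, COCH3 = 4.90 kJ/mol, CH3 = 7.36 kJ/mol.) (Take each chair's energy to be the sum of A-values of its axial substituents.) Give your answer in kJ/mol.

Chair I (nitro axial, acetyl equatorial, methyl equatorial): E = 4.44 kJ/mol.
Chair II (nitro equatorial, acetyl axial, methyl axial): E = 12.26 kJ/mol.
ΔE = 12.26 − 4.44 = 7.82 kJ/mol; chair I is more stable.

7.82 kJ/mol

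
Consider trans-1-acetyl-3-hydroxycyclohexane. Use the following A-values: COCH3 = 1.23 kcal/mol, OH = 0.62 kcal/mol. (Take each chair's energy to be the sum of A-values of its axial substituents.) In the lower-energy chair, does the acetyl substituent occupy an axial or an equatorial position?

C1 and C3 have the same parity, so for the trans isomer the two substituents are one axial and one equatorial in each chair.
Chair I (acetyl axial, hydroxyl equatorial): E = 1.23 kcal/mol.
Chair II (acetyl equatorial, hydroxyl axial): E = 0.62 kcal/mol.
Chair II is the more stable (lower-energy) conformer, and in that chair the acetyl group is equatorial.

equatorial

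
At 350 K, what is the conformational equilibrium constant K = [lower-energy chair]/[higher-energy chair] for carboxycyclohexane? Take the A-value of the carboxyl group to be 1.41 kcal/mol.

One chair has the carboxyl group axial (E = 1.41 kcal/mol) and the other has it equatorial (E = 0).
ΔG = 1.41 kcal/mol between the two chairs.
K = exp(ΔG/RT) with R = 1.987×10⁻³ kcal mol⁻¹ K⁻¹ and T = 350 K gives K ≈ 7.59.

K ≈ 7.59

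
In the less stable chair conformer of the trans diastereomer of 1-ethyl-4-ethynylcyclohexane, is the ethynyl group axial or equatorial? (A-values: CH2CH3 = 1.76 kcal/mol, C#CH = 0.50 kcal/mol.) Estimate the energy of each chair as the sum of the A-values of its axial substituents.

C1 and C4 have opposite parity, so for the trans isomer the two substituents are e,e in one chair and a,a in the other.
Chair I (ethyl axial, ethynyl axial): E = 2.26 kcal/mol.
Chair II (ethyl equatorial, ethynyl equatorial): E = 0.00 kcal/mol.
Chair I is the less stable (higher-energy) conformer, and in that chair the ethynyl group is axial.

axial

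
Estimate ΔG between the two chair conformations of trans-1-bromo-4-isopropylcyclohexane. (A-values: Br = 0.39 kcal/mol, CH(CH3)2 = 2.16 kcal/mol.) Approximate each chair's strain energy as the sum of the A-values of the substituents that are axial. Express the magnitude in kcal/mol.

2.55 kcal/mol

C1 and C4 have opposite parity, so for the trans isomer the two substituents are e,e in one chair and a,a in the other.
Chair I (bromo axial, isopropyl axial): E = 2.55 kcal/mol.
Chair II (bromo equatorial, isopropyl equatorial): E = 0.00 kcal/mol.
ΔE = 2.55 − 0.00 = 2.55 kcal/mol; chair II is more stable.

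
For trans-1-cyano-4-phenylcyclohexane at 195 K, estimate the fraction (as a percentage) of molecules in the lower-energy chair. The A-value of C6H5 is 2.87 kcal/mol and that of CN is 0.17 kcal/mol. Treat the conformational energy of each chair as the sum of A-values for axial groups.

C1 and C4 have opposite parity, so for the trans isomer the two substituents are e,e in one chair and a,a in the other.
Chair I (phenyl axial, cyano axial): E = 3.04 kcal/mol; chair II (phenyl equatorial, cyano equatorial): E = 0.00 kcal/mol.
ΔG = 3.04 kcal/mol between the two chairs.
K = exp(ΔG/RT) with R = 1.987×10⁻³ kcal mol⁻¹ K⁻¹ and T = 195 K gives K ≈ 2.56e+03.
Fraction in the lower-energy chair = K/(K+1) = 100.0%.

100.0%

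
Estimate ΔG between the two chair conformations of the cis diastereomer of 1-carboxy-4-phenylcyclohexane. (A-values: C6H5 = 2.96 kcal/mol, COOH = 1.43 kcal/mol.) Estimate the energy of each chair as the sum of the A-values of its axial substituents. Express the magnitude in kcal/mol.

C1 and C4 have opposite parity, so for the cis isomer the two substituents are one axial and one equatorial in each chair.
Chair I (phenyl axial, carboxyl equatorial): E = 2.96 kcal/mol.
Chair II (phenyl equatorial, carboxyl axial): E = 1.43 kcal/mol.
ΔE = 2.96 − 1.43 = 1.53 kcal/mol; chair II is more stable.

1.53 kcal/mol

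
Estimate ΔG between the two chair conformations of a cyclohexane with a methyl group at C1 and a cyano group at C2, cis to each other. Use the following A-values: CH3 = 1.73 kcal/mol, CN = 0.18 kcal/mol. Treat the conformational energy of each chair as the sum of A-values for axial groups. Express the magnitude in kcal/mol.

C1 and C2 have opposite parity, so for the cis isomer the two substituents are one axial and one equatorial in each chair.
Chair I (methyl axial, cyano equatorial): E = 1.73 kcal/mol.
Chair II (methyl equatorial, cyano axial): E = 0.18 kcal/mol.
ΔE = 1.73 − 0.18 = 1.55 kcal/mol; chair II is more stable.

1.55 kcal/mol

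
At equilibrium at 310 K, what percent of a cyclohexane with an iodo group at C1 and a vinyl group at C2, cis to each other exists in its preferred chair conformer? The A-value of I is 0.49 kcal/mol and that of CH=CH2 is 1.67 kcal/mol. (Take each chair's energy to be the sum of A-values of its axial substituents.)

C1 and C2 have opposite parity, so for the cis isomer the two substituents are one axial and one equatorial in each chair.
Chair I (iodo axial, vinyl equatorial): E = 0.49 kcal/mol; chair II (iodo equatorial, vinyl axial): E = 1.67 kcal/mol.
ΔG = 1.18 kcal/mol between the two chairs.
K = exp(ΔG/RT) with R = 1.987×10⁻³ kcal mol⁻¹ K⁻¹ and T = 310 K gives K ≈ 6.79.
Fraction in the lower-energy chair = K/(K+1) = 87.2%.

87.2%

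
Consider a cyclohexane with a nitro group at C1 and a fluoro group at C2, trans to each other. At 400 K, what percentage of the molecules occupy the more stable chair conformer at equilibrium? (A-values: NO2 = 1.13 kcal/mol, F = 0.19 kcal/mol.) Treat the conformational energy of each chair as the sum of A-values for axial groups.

C1 and C2 have opposite parity, so for the trans isomer the two substituents are e,e in one chair and a,a in the other.
Chair I (nitro axial, fluoro axial): E = 1.32 kcal/mol; chair II (nitro equatorial, fluoro equatorial): E = 0.00 kcal/mol.
ΔG = 1.32 kcal/mol between the two chairs.
K = exp(ΔG/RT) with R = 1.987×10⁻³ kcal mol⁻¹ K⁻¹ and T = 400 K gives K ≈ 5.26.
Fraction in the lower-energy chair = K/(K+1) = 84.0%.

84.0%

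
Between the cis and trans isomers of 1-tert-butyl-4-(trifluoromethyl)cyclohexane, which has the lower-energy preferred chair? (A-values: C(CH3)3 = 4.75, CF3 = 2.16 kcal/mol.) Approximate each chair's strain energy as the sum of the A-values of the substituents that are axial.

At 1,4 positions (parity opposite): cis → (a,e or e,a); trans → (e,e or a,a).
Best chair for cis: E = 2.16 kcal/mol; best chair for trans: E = 0.00 kcal/mol.
The trans isomer is lower by 2.16 kcal/mol.

trans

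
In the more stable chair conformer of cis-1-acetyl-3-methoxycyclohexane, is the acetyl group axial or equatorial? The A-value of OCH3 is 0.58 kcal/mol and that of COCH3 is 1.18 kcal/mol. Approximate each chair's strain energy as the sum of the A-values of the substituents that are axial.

C1 and C3 have the same parity, so for the cis isomer the two substituents are e,e in one chair and a,a in the other.
Chair I (methoxy axial, acetyl axial): E = 1.76 kcal/mol.
Chair II (methoxy equatorial, acetyl equatorial): E = 0.00 kcal/mol.
Chair II is the more stable (lower-energy) conformer, and in that chair the acetyl group is equatorial.

equatorial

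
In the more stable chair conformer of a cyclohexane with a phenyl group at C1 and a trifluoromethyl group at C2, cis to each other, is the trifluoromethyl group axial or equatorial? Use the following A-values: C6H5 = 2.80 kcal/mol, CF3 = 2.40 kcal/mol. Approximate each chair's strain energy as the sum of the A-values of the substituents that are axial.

C1 and C2 have opposite parity, so for the cis isomer the two substituents are one axial and one equatorial in each chair.
Chair I (phenyl axial, trifluoromethyl equatorial): E = 2.80 kcal/mol.
Chair II (phenyl equatorial, trifluoromethyl axial): E = 2.40 kcal/mol.
Chair II is the more stable (lower-energy) conformer, and in that chair the trifluoromethyl group is axial.

axial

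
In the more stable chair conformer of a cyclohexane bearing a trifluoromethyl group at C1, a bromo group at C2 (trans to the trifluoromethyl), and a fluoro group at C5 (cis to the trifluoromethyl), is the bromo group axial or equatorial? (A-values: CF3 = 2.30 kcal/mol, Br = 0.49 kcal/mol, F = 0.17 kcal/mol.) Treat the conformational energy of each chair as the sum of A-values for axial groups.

Chair I (trifluoromethyl axial, bromo axial, fluoro axial): E = 2.96 kcal/mol.
Chair II (trifluoromethyl equatorial, bromo equatorial, fluoro equatorial): E = 0.00 kcal/mol.
Chair II is the more stable (lower-energy) conformer, and in that chair the bromo group is equatorial.

equatorial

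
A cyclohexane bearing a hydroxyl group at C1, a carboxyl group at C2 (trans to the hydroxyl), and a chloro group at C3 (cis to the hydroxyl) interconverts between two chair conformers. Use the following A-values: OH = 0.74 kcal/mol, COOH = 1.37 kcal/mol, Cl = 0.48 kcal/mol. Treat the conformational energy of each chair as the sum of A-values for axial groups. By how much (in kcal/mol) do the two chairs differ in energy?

2.59 kcal/mol

Chair I (hydroxyl axial, carboxyl axial, chloro axial): E = 2.59 kcal/mol.
Chair II (hydroxyl equatorial, carboxyl equatorial, chloro equatorial): E = 0.00 kcal/mol.
ΔE = 2.59 − 0.00 = 2.59 kcal/mol; chair II is more stable.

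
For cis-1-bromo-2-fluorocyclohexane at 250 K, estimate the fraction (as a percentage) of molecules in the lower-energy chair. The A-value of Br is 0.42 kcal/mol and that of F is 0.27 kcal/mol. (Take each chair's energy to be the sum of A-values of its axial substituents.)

57.5%

C1 and C2 have opposite parity, so for the cis isomer the two substituents are one axial and one equatorial in each chair.
Chair I (bromo axial, fluoro equatorial): E = 0.42 kcal/mol; chair II (bromo equatorial, fluoro axial): E = 0.27 kcal/mol.
ΔG = 0.15 kcal/mol between the two chairs.
K = exp(ΔG/RT) with R = 1.987×10⁻³ kcal mol⁻¹ K⁻¹ and T = 250 K gives K ≈ 1.35.
Fraction in the lower-energy chair = K/(K+1) = 57.5%.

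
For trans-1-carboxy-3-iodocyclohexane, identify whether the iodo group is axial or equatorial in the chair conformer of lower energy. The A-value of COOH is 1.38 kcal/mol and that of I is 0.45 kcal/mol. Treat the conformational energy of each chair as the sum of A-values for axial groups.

axial

C1 and C3 have the same parity, so for the trans isomer the two substituents are one axial and one equatorial in each chair.
Chair I (carboxyl axial, iodo equatorial): E = 1.38 kcal/mol.
Chair II (carboxyl equatorial, iodo axial): E = 0.45 kcal/mol.
Chair II is the more stable (lower-energy) conformer, and in that chair the iodo group is axial.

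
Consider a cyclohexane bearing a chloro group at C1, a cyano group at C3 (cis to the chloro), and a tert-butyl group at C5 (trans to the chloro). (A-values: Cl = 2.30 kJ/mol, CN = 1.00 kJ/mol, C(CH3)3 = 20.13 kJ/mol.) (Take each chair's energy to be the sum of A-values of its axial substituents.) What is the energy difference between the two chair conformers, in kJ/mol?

16.83 kJ/mol

Chair I (chloro axial, cyano axial, tert-butyl equatorial): E = 3.30 kJ/mol.
Chair II (chloro equatorial, cyano equatorial, tert-butyl axial): E = 20.13 kJ/mol.
ΔE = 20.13 − 3.30 = 16.83 kJ/mol; chair I is more stable.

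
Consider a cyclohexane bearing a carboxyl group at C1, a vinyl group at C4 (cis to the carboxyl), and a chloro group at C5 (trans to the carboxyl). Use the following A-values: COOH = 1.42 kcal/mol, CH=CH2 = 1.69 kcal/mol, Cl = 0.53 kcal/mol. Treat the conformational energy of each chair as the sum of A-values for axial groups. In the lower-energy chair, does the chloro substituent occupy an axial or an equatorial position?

Chair I (carboxyl axial, vinyl equatorial, chloro equatorial): E = 1.42 kcal/mol.
Chair II (carboxyl equatorial, vinyl axial, chloro axial): E = 2.22 kcal/mol.
Chair I is the more stable (lower-energy) conformer, and in that chair the chloro group is equatorial.

equatorial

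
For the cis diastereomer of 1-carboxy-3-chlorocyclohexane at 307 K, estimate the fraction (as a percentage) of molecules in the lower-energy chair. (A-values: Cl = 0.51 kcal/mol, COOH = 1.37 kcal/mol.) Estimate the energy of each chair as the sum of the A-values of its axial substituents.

95.6%

C1 and C3 have the same parity, so for the cis isomer the two substituents are e,e in one chair and a,a in the other.
Chair I (chloro axial, carboxyl axial): E = 1.88 kcal/mol; chair II (chloro equatorial, carboxyl equatorial): E = 0.00 kcal/mol.
ΔG = 1.88 kcal/mol between the two chairs.
K = exp(ΔG/RT) with R = 1.987×10⁻³ kcal mol⁻¹ K⁻¹ and T = 307 K gives K ≈ 21.8.
Fraction in the lower-energy chair = K/(K+1) = 95.6%.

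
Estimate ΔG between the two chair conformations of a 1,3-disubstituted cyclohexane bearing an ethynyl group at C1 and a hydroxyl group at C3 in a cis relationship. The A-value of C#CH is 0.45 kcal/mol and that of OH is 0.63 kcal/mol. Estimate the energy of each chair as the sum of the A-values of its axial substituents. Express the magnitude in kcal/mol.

1.08 kcal/mol

C1 and C3 have the same parity, so for the cis isomer the two substituents are e,e in one chair and a,a in the other.
Chair I (ethynyl axial, hydroxyl axial): E = 1.08 kcal/mol.
Chair II (ethynyl equatorial, hydroxyl equatorial): E = 0.00 kcal/mol.
ΔE = 1.08 − 0.00 = 1.08 kcal/mol; chair II is more stable.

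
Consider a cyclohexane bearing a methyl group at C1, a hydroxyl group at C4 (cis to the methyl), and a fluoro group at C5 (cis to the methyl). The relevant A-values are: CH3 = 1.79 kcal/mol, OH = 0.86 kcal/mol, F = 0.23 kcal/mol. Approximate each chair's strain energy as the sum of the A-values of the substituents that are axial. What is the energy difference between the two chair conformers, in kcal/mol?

Chair I (methyl axial, hydroxyl equatorial, fluoro axial): E = 2.02 kcal/mol.
Chair II (methyl equatorial, hydroxyl axial, fluoro equatorial): E = 0.86 kcal/mol.
ΔE = 2.02 − 0.86 = 1.16 kcal/mol; chair II is more stable.

1.16 kcal/mol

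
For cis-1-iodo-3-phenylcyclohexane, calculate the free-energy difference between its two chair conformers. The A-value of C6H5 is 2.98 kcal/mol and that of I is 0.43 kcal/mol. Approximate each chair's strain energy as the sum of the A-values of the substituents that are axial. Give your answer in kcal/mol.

C1 and C3 have the same parity, so for the cis isomer the two substituents are e,e in one chair and a,a in the other.
Chair I (phenyl axial, iodo axial): E = 3.41 kcal/mol.
Chair II (phenyl equatorial, iodo equatorial): E = 0.00 kcal/mol.
ΔE = 3.41 − 0.00 = 3.41 kcal/mol; chair II is more stable.

3.41 kcal/mol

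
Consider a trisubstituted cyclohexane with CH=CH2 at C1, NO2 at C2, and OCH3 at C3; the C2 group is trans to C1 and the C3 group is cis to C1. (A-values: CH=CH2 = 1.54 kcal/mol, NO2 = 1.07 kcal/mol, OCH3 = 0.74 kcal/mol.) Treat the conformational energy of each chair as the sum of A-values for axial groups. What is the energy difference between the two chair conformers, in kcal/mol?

Chair I (vinyl axial, nitro axial, methoxy axial): E = 3.35 kcal/mol.
Chair II (vinyl equatorial, nitro equatorial, methoxy equatorial): E = 0.00 kcal/mol.
ΔE = 3.35 − 0.00 = 3.35 kcal/mol; chair II is more stable.

3.35 kcal/mol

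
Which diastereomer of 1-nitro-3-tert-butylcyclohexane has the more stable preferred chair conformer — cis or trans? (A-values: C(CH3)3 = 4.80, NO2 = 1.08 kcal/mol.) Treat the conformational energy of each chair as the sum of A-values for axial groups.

At 1,3 positions (parity same): cis → (e,e or a,a); trans → (a,e or e,a).
Best chair for cis: E = 0.00 kcal/mol; best chair for trans: E = 1.08 kcal/mol.
The cis isomer is lower by 1.08 kcal/mol.

cis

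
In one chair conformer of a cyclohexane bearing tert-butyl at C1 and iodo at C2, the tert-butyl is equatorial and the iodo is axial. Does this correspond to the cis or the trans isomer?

cis

C1 and C2 have opposite parity, so their axial bonds point in opposite directions.
With opposite-parity carbons, two substituents on the same face are one axial and one equatorial; opposite faces give both axial or both equatorial.
Here the groups are equatorial/axial → same face → cis.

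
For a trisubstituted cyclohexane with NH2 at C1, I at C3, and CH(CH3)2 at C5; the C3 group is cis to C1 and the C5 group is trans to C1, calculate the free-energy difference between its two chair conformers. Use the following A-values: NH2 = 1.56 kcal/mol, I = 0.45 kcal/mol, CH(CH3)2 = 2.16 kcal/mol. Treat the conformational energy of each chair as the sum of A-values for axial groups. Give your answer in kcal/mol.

0.15 kcal/mol

Chair I (amino axial, iodo axial, isopropyl equatorial): E = 2.01 kcal/mol.
Chair II (amino equatorial, iodo equatorial, isopropyl axial): E = 2.16 kcal/mol.
ΔE = 2.16 − 2.01 = 0.15 kcal/mol; chair I is more stable.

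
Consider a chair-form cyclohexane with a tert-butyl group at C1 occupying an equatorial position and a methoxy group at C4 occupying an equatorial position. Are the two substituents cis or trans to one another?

trans

C1 and C4 have opposite parity, so their axial bonds point in opposite directions.
With opposite-parity carbons, two substituents on the same face are one axial and one equatorial; opposite faces give both axial or both equatorial.
Here the groups are equatorial/equatorial → opposite face → trans.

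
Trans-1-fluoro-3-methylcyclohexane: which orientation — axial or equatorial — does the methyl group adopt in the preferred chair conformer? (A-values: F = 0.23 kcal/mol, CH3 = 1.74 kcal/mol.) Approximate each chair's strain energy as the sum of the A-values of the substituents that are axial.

equatorial

C1 and C3 have the same parity, so for the trans isomer the two substituents are one axial and one equatorial in each chair.
Chair I (fluoro axial, methyl equatorial): E = 0.23 kcal/mol.
Chair II (fluoro equatorial, methyl axial): E = 1.74 kcal/mol.
Chair I is the more stable (lower-energy) conformer, and in that chair the methyl group is equatorial.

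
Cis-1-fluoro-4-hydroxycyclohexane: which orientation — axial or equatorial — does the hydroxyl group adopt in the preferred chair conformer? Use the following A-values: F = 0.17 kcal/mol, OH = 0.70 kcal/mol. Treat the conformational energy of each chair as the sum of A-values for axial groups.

C1 and C4 have opposite parity, so for the cis isomer the two substituents are one axial and one equatorial in each chair.
Chair I (fluoro axial, hydroxyl equatorial): E = 0.17 kcal/mol.
Chair II (fluoro equatorial, hydroxyl axial): E = 0.70 kcal/mol.
Chair I is the more stable (lower-energy) conformer, and in that chair the hydroxyl group is equatorial.

equatorial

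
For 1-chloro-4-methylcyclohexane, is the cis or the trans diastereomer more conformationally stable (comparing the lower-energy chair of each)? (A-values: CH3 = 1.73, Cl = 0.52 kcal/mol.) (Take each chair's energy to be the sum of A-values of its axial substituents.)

trans

At 1,4 positions (parity opposite): cis → (a,e or e,a); trans → (e,e or a,a).
Best chair for cis: E = 0.52 kcal/mol; best chair for trans: E = 0.00 kcal/mol.
The trans isomer is lower by 0.52 kcal/mol.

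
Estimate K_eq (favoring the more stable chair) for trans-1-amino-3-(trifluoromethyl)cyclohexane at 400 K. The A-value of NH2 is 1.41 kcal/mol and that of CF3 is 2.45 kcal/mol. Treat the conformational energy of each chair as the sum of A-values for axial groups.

C1 and C3 have the same parity, so for the trans isomer the two substituents are one axial and one equatorial in each chair.
Chair I (amino axial, trifluoromethyl equatorial): E = 1.41 kcal/mol; chair II (amino equatorial, trifluoromethyl axial): E = 2.45 kcal/mol.
ΔG = 1.04 kcal/mol between the two chairs.
K = exp(ΔG/RT) with R = 1.987×10⁻³ kcal mol⁻¹ K⁻¹ and T = 400 K gives K ≈ 3.7.

K ≈ 3.70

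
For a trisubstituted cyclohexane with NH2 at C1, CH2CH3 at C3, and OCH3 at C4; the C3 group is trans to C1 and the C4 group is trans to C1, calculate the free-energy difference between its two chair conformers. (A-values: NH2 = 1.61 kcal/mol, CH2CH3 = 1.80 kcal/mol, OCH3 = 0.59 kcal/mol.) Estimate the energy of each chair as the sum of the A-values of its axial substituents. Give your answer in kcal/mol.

0.40 kcal/mol

Chair I (amino axial, ethyl equatorial, methoxy axial): E = 2.20 kcal/mol.
Chair II (amino equatorial, ethyl axial, methoxy equatorial): E = 1.80 kcal/mol.
ΔE = 2.20 − 1.80 = 0.40 kcal/mol; chair II is more stable.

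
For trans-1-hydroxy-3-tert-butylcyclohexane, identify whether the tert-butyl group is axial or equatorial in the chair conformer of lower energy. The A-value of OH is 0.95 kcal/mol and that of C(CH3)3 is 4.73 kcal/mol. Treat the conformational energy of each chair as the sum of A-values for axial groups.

equatorial

C1 and C3 have the same parity, so for the trans isomer the two substituents are one axial and one equatorial in each chair.
Chair I (hydroxyl axial, tert-butyl equatorial): E = 0.95 kcal/mol.
Chair II (hydroxyl equatorial, tert-butyl axial): E = 4.73 kcal/mol.
Chair I is the more stable (lower-energy) conformer, and in that chair the tert-butyl group is equatorial.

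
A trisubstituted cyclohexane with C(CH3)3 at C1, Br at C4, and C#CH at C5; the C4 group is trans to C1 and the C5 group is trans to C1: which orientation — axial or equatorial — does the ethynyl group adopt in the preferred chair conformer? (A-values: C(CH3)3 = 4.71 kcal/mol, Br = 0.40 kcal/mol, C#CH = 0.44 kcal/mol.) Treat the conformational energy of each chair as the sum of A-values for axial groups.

axial

Chair I (tert-butyl axial, bromo axial, ethynyl equatorial): E = 5.11 kcal/mol.
Chair II (tert-butyl equatorial, bromo equatorial, ethynyl axial): E = 0.44 kcal/mol.
Chair II is the more stable (lower-energy) conformer, and in that chair the ethynyl group is axial.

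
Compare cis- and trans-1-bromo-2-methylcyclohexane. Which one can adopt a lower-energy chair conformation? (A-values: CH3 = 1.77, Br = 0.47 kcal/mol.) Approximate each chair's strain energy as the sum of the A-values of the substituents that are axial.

trans

At 1,2 positions (parity opposite): cis → (a,e or e,a); trans → (e,e or a,a).
Best chair for cis: E = 0.47 kcal/mol; best chair for trans: E = 0.00 kcal/mol.
The trans isomer is lower by 0.47 kcal/mol.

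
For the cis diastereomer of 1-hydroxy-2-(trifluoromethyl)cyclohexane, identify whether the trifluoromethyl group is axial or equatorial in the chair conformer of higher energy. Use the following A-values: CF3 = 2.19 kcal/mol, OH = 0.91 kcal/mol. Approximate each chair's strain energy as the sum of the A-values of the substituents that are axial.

axial

C1 and C2 have opposite parity, so for the cis isomer the two substituents are one axial and one equatorial in each chair.
Chair I (trifluoromethyl axial, hydroxyl equatorial): E = 2.19 kcal/mol.
Chair II (trifluoromethyl equatorial, hydroxyl axial): E = 0.91 kcal/mol.
Chair I is the less stable (higher-energy) conformer, and in that chair the trifluoromethyl group is axial.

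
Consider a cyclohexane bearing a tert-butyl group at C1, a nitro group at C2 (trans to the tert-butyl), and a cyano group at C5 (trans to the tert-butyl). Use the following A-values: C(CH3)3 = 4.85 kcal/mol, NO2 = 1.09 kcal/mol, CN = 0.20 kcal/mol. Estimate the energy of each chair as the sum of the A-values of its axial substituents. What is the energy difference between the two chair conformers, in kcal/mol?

5.74 kcal/mol

Chair I (tert-butyl axial, nitro axial, cyano equatorial): E = 5.94 kcal/mol.
Chair II (tert-butyl equatorial, nitro equatorial, cyano axial): E = 0.20 kcal/mol.
ΔE = 5.94 − 0.20 = 5.74 kcal/mol; chair II is more stable.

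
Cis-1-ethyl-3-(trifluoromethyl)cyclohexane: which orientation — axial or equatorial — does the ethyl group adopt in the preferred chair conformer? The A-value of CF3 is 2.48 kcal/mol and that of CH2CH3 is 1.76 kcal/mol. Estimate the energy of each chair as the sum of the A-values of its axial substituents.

equatorial

C1 and C3 have the same parity, so for the cis isomer the two substituents are e,e in one chair and a,a in the other.
Chair I (trifluoromethyl axial, ethyl axial): E = 4.24 kcal/mol.
Chair II (trifluoromethyl equatorial, ethyl equatorial): E = 0.00 kcal/mol.
Chair II is the more stable (lower-energy) conformer, and in that chair the ethyl group is equatorial.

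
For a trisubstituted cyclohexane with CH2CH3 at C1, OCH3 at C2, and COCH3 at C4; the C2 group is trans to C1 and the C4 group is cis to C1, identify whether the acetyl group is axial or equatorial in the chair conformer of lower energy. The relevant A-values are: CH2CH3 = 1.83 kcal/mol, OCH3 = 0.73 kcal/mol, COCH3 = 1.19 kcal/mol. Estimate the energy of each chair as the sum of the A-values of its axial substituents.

Chair I (ethyl axial, methoxy axial, acetyl equatorial): E = 2.56 kcal/mol.
Chair II (ethyl equatorial, methoxy equatorial, acetyl axial): E = 1.19 kcal/mol.
Chair II is the more stable (lower-energy) conformer, and in that chair the acetyl group is axial.

axial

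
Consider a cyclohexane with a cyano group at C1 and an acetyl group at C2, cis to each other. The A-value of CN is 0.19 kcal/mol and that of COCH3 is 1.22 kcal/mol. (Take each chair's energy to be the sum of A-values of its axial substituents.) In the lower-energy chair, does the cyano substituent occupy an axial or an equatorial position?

axial

C1 and C2 have opposite parity, so for the cis isomer the two substituents are one axial and one equatorial in each chair.
Chair I (cyano axial, acetyl equatorial): E = 0.19 kcal/mol.
Chair II (cyano equatorial, acetyl axial): E = 1.22 kcal/mol.
Chair I is the more stable (lower-energy) conformer, and in that chair the cyano group is axial.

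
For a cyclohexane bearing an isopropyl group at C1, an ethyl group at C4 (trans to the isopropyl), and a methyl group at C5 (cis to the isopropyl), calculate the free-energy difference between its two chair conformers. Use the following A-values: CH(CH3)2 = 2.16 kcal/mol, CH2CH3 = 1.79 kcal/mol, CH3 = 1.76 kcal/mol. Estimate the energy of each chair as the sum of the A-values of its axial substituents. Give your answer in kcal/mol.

5.71 kcal/mol

Chair I (isopropyl axial, ethyl axial, methyl axial): E = 5.71 kcal/mol.
Chair II (isopropyl equatorial, ethyl equatorial, methyl equatorial): E = 0.00 kcal/mol.
ΔE = 5.71 − 0.00 = 5.71 kcal/mol; chair II is more stable.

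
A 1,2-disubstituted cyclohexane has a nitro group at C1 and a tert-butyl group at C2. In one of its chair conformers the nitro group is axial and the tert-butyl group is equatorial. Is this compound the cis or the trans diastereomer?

cis

C1 and C2 have opposite parity, so their axial bonds point in opposite directions.
With opposite-parity carbons, two substituents on the same face are one axial and one equatorial; opposite faces give both axial or both equatorial.
Here the groups are axial/equatorial → same face → cis.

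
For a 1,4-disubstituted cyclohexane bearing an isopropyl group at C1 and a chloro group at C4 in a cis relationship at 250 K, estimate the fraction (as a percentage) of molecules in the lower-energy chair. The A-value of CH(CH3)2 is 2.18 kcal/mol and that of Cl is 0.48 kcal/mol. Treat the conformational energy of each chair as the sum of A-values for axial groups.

C1 and C4 have opposite parity, so for the cis isomer the two substituents are one axial and one equatorial in each chair.
Chair I (isopropyl axial, chloro equatorial): E = 2.18 kcal/mol; chair II (isopropyl equatorial, chloro axial): E = 0.48 kcal/mol.
ΔG = 1.70 kcal/mol between the two chairs.
K = exp(ΔG/RT) with R = 1.987×10⁻³ kcal mol⁻¹ K⁻¹ and T = 250 K gives K ≈ 30.6.
Fraction in the lower-energy chair = K/(K+1) = 96.8%.

96.8%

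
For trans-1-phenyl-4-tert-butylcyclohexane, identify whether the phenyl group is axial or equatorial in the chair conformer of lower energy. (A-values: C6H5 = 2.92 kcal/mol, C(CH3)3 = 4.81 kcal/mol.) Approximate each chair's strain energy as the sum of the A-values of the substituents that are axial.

equatorial

C1 and C4 have opposite parity, so for the trans isomer the two substituents are e,e in one chair and a,a in the other.
Chair I (phenyl axial, tert-butyl axial): E = 7.73 kcal/mol.
Chair II (phenyl equatorial, tert-butyl equatorial): E = 0.00 kcal/mol.
Chair II is the more stable (lower-energy) conformer, and in that chair the phenyl group is equatorial.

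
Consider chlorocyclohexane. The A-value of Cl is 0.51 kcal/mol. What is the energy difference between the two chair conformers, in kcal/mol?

A monosubstituted cyclohexane has one chair with the chloro group axial (E = A = 0.51 kcal/mol) and one with it equatorial (E = 0).
ΔE = 0.51 − 0 = 0.51 kcal/mol.

0.51 kcal/mol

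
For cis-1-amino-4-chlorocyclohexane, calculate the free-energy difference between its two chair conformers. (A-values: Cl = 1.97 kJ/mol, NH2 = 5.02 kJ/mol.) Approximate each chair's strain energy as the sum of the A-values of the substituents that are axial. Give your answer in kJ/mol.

3.05 kJ/mol

C1 and C4 have opposite parity, so for the cis isomer the two substituents are one axial and one equatorial in each chair.
Chair I (chloro axial, amino equatorial): E = 1.97 kJ/mol.
Chair II (chloro equatorial, amino axial): E = 5.02 kJ/mol.
ΔE = 5.02 − 1.97 = 3.05 kJ/mol; chair I is more stable.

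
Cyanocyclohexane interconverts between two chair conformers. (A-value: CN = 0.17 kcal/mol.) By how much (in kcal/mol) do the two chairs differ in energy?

0.17 kcal/mol

A monosubstituted cyclohexane has one chair with the cyano group axial (E = A = 0.17 kcal/mol) and one with it equatorial (E = 0).
ΔE = 0.17 − 0 = 0.17 kcal/mol.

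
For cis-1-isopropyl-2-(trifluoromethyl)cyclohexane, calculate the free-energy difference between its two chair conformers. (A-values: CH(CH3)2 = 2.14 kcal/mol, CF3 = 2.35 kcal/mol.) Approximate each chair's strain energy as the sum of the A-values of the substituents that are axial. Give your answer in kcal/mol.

0.21 kcal/mol

C1 and C2 have opposite parity, so for the cis isomer the two substituents are one axial and one equatorial in each chair.
Chair I (isopropyl axial, trifluoromethyl equatorial): E = 2.14 kcal/mol.
Chair II (isopropyl equatorial, trifluoromethyl axial): E = 2.35 kcal/mol.
ΔE = 2.35 − 2.14 = 0.21 kcal/mol; chair I is more stable.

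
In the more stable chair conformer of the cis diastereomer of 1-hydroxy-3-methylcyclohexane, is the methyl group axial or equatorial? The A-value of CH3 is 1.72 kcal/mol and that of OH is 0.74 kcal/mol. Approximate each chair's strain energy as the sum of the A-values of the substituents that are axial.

equatorial

C1 and C3 have the same parity, so for the cis isomer the two substituents are e,e in one chair and a,a in the other.
Chair I (methyl axial, hydroxyl axial): E = 2.46 kcal/mol.
Chair II (methyl equatorial, hydroxyl equatorial): E = 0.00 kcal/mol.
Chair II is the more stable (lower-energy) conformer, and in that chair the methyl group is equatorial.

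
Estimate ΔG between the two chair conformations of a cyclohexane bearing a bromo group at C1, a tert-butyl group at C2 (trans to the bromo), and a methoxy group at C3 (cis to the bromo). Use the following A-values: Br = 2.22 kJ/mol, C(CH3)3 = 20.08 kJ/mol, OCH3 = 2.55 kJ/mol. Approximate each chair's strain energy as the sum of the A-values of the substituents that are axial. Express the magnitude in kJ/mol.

Chair I (bromo axial, tert-butyl axial, methoxy axial): E = 24.85 kJ/mol.
Chair II (bromo equatorial, tert-butyl equatorial, methoxy equatorial): E = 0.00 kJ/mol.
ΔE = 24.85 − 0.00 = 24.85 kJ/mol; chair II is more stable.

24.85 kJ/mol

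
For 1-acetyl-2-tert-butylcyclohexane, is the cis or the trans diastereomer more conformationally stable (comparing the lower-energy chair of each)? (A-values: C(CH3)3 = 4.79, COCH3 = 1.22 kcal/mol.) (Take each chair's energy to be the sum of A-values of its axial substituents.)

trans

At 1,2 positions (parity opposite): cis → (a,e or e,a); trans → (e,e or a,a).
Best chair for cis: E = 1.22 kcal/mol; best chair for trans: E = 0.00 kcal/mol.
The trans isomer is lower by 1.22 kcal/mol.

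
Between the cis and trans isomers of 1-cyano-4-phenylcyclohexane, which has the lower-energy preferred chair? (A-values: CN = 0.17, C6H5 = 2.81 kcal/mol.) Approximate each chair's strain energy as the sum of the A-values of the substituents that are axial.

At 1,4 positions (parity opposite): cis → (a,e or e,a); trans → (e,e or a,a).
Best chair for cis: E = 0.17 kcal/mol; best chair for trans: E = 0.00 kcal/mol.
The trans isomer is lower by 0.17 kcal/mol.

trans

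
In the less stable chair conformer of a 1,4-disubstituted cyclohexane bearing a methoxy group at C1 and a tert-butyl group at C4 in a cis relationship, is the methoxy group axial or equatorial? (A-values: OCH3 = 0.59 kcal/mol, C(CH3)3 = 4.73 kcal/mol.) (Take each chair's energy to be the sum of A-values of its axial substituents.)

equatorial

C1 and C4 have opposite parity, so for the cis isomer the two substituents are one axial and one equatorial in each chair.
Chair I (methoxy axial, tert-butyl equatorial): E = 0.59 kcal/mol.
Chair II (methoxy equatorial, tert-butyl axial): E = 4.73 kcal/mol.
Chair II is the less stable (higher-energy) conformer, and in that chair the methoxy group is equatorial.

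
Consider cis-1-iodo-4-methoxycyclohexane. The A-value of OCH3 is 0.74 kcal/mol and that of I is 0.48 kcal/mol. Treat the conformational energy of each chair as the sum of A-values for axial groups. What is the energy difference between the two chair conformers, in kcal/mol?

0.26 kcal/mol

C1 and C4 have opposite parity, so for the cis isomer the two substituents are one axial and one equatorial in each chair.
Chair I (methoxy axial, iodo equatorial): E = 0.74 kcal/mol.
Chair II (methoxy equatorial, iodo axial): E = 0.48 kcal/mol.
ΔE = 0.74 − 0.48 = 0.26 kcal/mol; chair II is more stable.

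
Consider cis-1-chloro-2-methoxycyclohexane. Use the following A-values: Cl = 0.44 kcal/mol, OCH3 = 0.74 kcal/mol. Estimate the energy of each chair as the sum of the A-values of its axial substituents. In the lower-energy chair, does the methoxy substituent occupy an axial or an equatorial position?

C1 and C2 have opposite parity, so for the cis isomer the two substituents are one axial and one equatorial in each chair.
Chair I (chloro axial, methoxy equatorial): E = 0.44 kcal/mol.
Chair II (chloro equatorial, methoxy axial): E = 0.74 kcal/mol.
Chair I is the more stable (lower-energy) conformer, and in that chair the methoxy group is equatorial.

equatorial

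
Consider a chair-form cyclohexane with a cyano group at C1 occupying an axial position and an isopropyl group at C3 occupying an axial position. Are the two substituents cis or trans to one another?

C1 and C3 have the same parity, so their axial bonds point in the same direction.
With same-parity carbons, two substituents on the same face are both axial or both equatorial; opposite faces give one of each.
Here the groups are axial/axial → same face → cis.

cis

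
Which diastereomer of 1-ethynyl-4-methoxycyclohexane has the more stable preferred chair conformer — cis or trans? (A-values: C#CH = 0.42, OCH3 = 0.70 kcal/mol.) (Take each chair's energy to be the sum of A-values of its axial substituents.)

At 1,4 positions (parity opposite): cis → (a,e or e,a); trans → (e,e or a,a).
Best chair for cis: E = 0.42 kcal/mol; best chair for trans: E = 0.00 kcal/mol.
The trans isomer is lower by 0.42 kcal/mol.

trans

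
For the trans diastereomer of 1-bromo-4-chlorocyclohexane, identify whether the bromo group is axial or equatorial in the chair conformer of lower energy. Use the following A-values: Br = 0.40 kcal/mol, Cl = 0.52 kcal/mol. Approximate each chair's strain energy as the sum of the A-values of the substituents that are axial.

C1 and C4 have opposite parity, so for the trans isomer the two substituents are e,e in one chair and a,a in the other.
Chair I (bromo axial, chloro axial): E = 0.92 kcal/mol.
Chair II (bromo equatorial, chloro equatorial): E = 0.00 kcal/mol.
Chair II is the more stable (lower-energy) conformer, and in that chair the bromo group is equatorial.

equatorial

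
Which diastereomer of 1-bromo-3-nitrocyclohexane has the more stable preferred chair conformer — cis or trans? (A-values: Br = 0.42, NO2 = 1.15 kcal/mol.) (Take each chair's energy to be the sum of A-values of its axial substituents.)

At 1,3 positions (parity same): cis → (e,e or a,a); trans → (a,e or e,a).
Best chair for cis: E = 0.00 kcal/mol; best chair for trans: E = 0.42 kcal/mol.
The cis isomer is lower by 0.42 kcal/mol.

cis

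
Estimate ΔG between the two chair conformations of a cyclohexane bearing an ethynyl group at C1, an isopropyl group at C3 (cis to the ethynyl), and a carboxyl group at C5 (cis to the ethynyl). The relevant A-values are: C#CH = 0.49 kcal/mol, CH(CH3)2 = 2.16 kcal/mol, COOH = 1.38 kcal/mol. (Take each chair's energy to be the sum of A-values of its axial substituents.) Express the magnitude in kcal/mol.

4.03 kcal/mol

Chair I (ethynyl axial, isopropyl axial, carboxyl axial): E = 4.03 kcal/mol.
Chair II (ethynyl equatorial, isopropyl equatorial, carboxyl equatorial): E = 0.00 kcal/mol.
ΔE = 4.03 − 0.00 = 4.03 kcal/mol; chair II is more stable.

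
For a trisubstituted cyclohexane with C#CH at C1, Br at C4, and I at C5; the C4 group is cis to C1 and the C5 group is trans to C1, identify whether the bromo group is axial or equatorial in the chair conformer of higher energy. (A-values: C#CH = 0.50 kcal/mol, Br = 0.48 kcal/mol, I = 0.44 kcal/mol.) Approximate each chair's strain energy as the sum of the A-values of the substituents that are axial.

axial

Chair I (ethynyl axial, bromo equatorial, iodo equatorial): E = 0.50 kcal/mol.
Chair II (ethynyl equatorial, bromo axial, iodo axial): E = 0.92 kcal/mol.
Chair II is the less stable (higher-energy) conformer, and in that chair the bromo group is axial.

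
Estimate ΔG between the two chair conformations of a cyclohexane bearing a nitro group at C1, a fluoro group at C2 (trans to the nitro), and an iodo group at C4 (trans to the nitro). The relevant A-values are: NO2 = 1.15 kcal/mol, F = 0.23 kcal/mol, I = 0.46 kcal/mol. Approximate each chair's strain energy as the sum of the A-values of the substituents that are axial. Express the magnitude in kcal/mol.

Chair I (nitro axial, fluoro axial, iodo axial): E = 1.84 kcal/mol.
Chair II (nitro equatorial, fluoro equatorial, iodo equatorial): E = 0.00 kcal/mol.
ΔE = 1.84 − 0.00 = 1.84 kcal/mol; chair II is more stable.

1.84 kcal/mol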